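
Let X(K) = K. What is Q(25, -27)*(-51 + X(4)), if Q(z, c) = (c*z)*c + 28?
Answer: -857891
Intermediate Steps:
Q(z, c) = 28 + z*c² (Q(z, c) = z*c² + 28 = 28 + z*c²)
Q(25, -27)*(-51 + X(4)) = (28 + 25*(-27)²)*(-51 + 4) = (28 + 25*729)*(-47) = (28 + 18225)*(-47) = 18253*(-47) = -857891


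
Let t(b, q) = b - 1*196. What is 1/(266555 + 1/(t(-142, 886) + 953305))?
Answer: 952967/254018118686 ≈ 3.7516e-6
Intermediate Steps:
t(b, q) = -196 + b (t(b, q) = b - 196 = -196 + b)
1/(266555 + 1/(t(-142, 886) + 953305)) = 1/(266555 + 1/((-196 - 142) + 953305)) = 1/(266555 + 1/(-338 + 953305)) = 1/(266555 + 1/952967) = 1/(254018118686/952967) = 952967/254018118686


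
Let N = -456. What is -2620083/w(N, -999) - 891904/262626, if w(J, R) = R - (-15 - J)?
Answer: 2935117847/1616160 ≈ 1816.1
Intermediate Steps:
w(J, R) = 15 + J + R (w(J, R) = R + (15 + J) = 15 + J + R)
-2620083/w(N, -999) - 891904/262626 = -2620083/(15 - 456 - 999) - 891904/262626 = -2620083/(-1440) - 891904*1/262626 = -2620083*(-1/1440) - 34304/10101 = 873361/480 - 34304/10101 = 2935117847/1616160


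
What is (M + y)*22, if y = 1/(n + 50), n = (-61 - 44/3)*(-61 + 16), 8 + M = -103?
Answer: -8437088/3455 ≈ -2442.0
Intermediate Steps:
M = -111 (M = -8 - 103 = -111)
n = 3405 (n = (-61 - 44*⅓)*(-45) = (-61 - 44/3)*(-45) = -227/3*(-45) = 3405)
y = 1/3455 (y = 1/(3405 + 50) = 1/3455 ≈ 0.00028944)
(M + y)*22 = (-111 + 1/3455)*22 = -383504/3455*22 = -8437088/3455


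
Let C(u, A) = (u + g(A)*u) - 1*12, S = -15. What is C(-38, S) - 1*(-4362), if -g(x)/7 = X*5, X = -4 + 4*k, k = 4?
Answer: 20272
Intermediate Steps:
X = 12 (X = -4 + 4*4 = -4 + 16 = 12)
g(x) = -420 (g(x) = -84*5 = -7*60 = -420)
C(u, A) = -12 - 419*u (C(u, A) = (u - 420*u) - 1*12 = -419*u - 12 = -12 - 419*u)
C(-38, S) - 1*(-4362) = (-12 - 419*(-38)) - 1*(-4362) = (-12 + 15922) + 4362 = 15910 + 4362 = 20272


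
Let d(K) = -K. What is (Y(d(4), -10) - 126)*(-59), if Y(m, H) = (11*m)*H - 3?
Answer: -18349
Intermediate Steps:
Y(m, H) = -3 + 11*H*m (Y(m, H) = 11*H*m - 3 = -3 + 11*H*m)
(Y(d(4), -10) - 126)*(-59) = ((-3 + 11*(-10)*(-1*4)) - 126)*(-59) = ((-3 + 11*(-10)*(-4)) - 126)*(-59) = ((-3 + 440) - 126)*(-59) = (437 - 126)*(-59) = 311*(-59) = -18349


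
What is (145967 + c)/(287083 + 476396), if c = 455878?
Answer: 200615/254493 ≈ 0.78829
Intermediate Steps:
(145967 + c)/(287083 + 476396) = (145967 + 455878)/(287083 + 476396) = 601845/763479 = 601845*(1/763479) = 200615/254493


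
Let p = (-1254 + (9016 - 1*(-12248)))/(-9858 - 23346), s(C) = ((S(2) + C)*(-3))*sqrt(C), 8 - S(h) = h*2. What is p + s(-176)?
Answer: -3335/5534 + 2064*I*sqrt(11) ≈ -0.60264 + 6845.5*I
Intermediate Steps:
S(h) = 8 - 2*h (S(h) = 8 - h*2 = 8 - 2*h)
s(C) = sqrt(C)*(-12 - 3*C) (s(C) = (((8 - 2*2) + C)*(-3))*sqrt(C) = (((8 - 4) + C)*(-3))*sqrt(C) = ((4 + C)*(-3))*sqrt(C) = (-12 - 3*C)*sqrt(C) = sqrt(C)*(-12 - 3*C))
p = -3335/5534 (p = (-1254 + (9016 + 12248))/(-33204) = (-1254 + 21264)*(-1/33204) = 20010*(-1/33204) = -3335/5534 ≈ -0.60264)
p + s(-176) = -3335/5534 + 3*sqrt(-176)*(-4 - 1*(-176)) = -3335/5534 + 3*(4*I*sqrt(11))*(-4 + 176) = -3335/5534 + 3*(4*I*sqrt(11))*172 = -3335/5534 + 2064*I*sqrt(11)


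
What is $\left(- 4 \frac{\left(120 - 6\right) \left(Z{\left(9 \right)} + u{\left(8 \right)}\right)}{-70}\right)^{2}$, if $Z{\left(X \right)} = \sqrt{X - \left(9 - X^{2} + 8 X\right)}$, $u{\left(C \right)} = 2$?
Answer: $\frac{51984}{49} \approx 1060.9$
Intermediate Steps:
$Z{\left(X \right)} = \sqrt{-9 + X^{2} - 7 X}$ ($Z{\left(X \right)} = \sqrt{X - \left(9 - X^{2} + 8 X\right)} = \sqrt{-9 + X^{2} - 7 X}$)
$\left(- 4 \frac{\left(120 - 6\right) \left(Z{\left(9 \right)} + u{\left(8 \right)}\right)}{-70}\right)^{2} = \left(- 4 \frac{\left(120 - 6\right) \left(\sqrt{-9 + 9^{2} - 63} + 2\right)}{-70}\right)^{2} = \left(- 4 \cdot 114 \left(\sqrt{-9 + 81 - 63} + 2\right) \left(- \frac{1}{70}\right)\right)^{2} = \left(- 4 \cdot 114 \left(\sqrt{9} + 2\right) \left(- \frac{1}{70}\right)\right)^{2} = \left(- 4 \cdot 114 \left(3 + 2\right) \left(- \frac{1}{70}\right)\right)^{2} = \left(- 4 \cdot 114 \cdot 5 \left(- \frac{1}{70}\right)\right)^{2} = \left(- 4 \cdot 570 \left(- \frac{1}{70}\right)\right)^{2} = \left(\left(-4\right) \left(- \frac{57}{7}\right)\right)^{2} = \left(\frac{228}{7}\right)^{2} = \frac{51984}{49}$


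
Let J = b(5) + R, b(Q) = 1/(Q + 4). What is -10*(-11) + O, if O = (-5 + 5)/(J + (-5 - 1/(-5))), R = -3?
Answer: 110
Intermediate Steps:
b(Q) = 1/(4 + Q)
J = -26/9 (J = 1/(4 + 5) - 3 = 1/9 - 3 = -26/9 ≈ -2.8889)
O = 0 (O = (-5 + 5)/(-26/9 + (-5 - 1/(-5))) = 0/(-26/9 + (-5 - 1*(-1/5))) = 0/(-26/9 + (-5 + 1/5)) = 0/(-26/9 - 24/5) = 0/(-346/45) = 0*(-45/346) = 0)
-10*(-11) + O = -10*(-11) + 0 = 110 + 0 = 110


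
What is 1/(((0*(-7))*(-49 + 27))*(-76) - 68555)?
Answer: -1/68555 ≈ -1.4587e-5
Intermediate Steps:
1/(((0*(-7))*(-49 + 27))*(-76) - 68555) = 1/((0*(-22))*(-76) - 68555) = 1/(0*(-76) - 68555) = 1/(0 - 68555) = 1/(-68555) = -1/68555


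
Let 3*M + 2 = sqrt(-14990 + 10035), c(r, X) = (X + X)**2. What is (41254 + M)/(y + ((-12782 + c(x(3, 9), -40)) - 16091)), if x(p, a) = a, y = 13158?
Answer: -24752/5589 - I*sqrt(4955)/27945 ≈ -4.4287 - 0.0025189*I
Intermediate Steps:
c(r, X) = 4*X**2 (c(r, X) = (2*X)**2 = 4*X**2)
M = -2/3 + I*sqrt(4955)/3 (M = -2/3 + sqrt(-14990 + 10035)/3 = -2/3 + sqrt(-4955)/3 = -2/3 + (I*sqrt(4955))/3 = -2/3 + I*sqrt(4955)/3 ≈ -0.66667 + 23.464*I)
(41254 + M)/(y + ((-12782 + c(x(3, 9), -40)) - 16091)) = (41254 + (-2/3 + I*sqrt(4955)/3))/(13158 + ((-12782 + 4*(-40)**2) - 16091)) = (123760/3 + I*sqrt(4955)/3)/(13158 + ((-12782 + 4*1600) - 16091)) = (123760/3 + I*sqrt(4955)/3)/(13158 + ((-12782 + 6400) - 16091)) = (123760/3 + I*sqrt(4955)/3)/(13158 + (-6382 - 16091)) = (123760/3 + I*sqrt(4955)/3)/(13158 - 22473) = (123760/3 + I*sqrt(4955)/3)/(-9315) = (123760/3 + I*sqrt(4955)/3)*(-1/9315) = -24752/5589 - I*sqrt(4955)/27945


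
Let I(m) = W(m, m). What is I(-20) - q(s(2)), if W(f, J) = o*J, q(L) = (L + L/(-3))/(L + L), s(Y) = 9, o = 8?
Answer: -481/3 ≈ -160.33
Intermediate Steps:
q(L) = ⅓ (q(L) = (L + L*(-⅓))/((2*L)) = (L - L/3)*(1/(2*L)) = (2*L/3)*(1/(2*L)) = ⅓)
W(f, J) = 8*J
I(m) = 8*m
I(-20) - q(s(2)) = 8*(-20) - 1*⅓ = -160 - ⅓ = -481/3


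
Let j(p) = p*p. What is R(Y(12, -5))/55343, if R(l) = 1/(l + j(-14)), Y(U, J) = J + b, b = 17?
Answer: 1/11511344 ≈ 8.6871e-8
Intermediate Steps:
j(p) = p²
Y(U, J) = 17 + J (Y(U, J) = J + 17 = 17 + J)
R(l) = 1/(196 + l) (R(l) = 1/(l + (-14)²) = 1/(l + 196) = 1/(196 + l))
R(Y(12, -5))/55343 = 1/((196 + (17 - 5))*55343) = (1/55343)/(196 + 12) = (1/55343)/208 = (1/208)*(1/55343) = 1/11511344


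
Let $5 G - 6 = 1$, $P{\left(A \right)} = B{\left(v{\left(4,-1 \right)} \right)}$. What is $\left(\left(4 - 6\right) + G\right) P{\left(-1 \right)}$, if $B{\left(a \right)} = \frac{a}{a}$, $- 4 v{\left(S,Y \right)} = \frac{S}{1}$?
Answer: $- \frac{3}{5} \approx -0.6$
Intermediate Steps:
$v{\left(S,Y \right)} = - \frac{S}{4}$ ($v{\left(S,Y \right)} = - \frac{S 1^{-1}}{4} = - \frac{S 1}{4} = - \frac{S}{4}$)
$B{\left(a \right)} = 1$
$P{\left(A \right)} = 1$
$G = \frac{7}{5}$ ($G = \frac{6}{5} + \frac{1}{5} \cdot 1 = \frac{6}{5} + \frac{1}{5} = \frac{7}{5} \approx 1.4$)
$\left(\left(4 - 6\right) + G\right) P{\left(-1 \right)} = \left(\left(4 - 6\right) + \frac{7}{5}\right) 1 = \left(-2 + \frac{7}{5}\right) 1 = \left(- \frac{3}{5}\right) 1 = - \frac{3}{5}$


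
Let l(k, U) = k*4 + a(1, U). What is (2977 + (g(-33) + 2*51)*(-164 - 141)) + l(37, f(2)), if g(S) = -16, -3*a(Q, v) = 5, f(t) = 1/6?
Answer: -69320/3 ≈ -23107.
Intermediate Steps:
f(t) = ⅙
a(Q, v) = -5/3 (a(Q, v) = -⅓*5 = -5/3)
l(k, U) = -5/3 + 4*k (l(k, U) = k*4 - 5/3 = 4*k - 5/3 = -5/3 + 4*k)
(2977 + (g(-33) + 2*51)*(-164 - 141)) + l(37, f(2)) = (2977 + (-16 + 2*51)*(-164 - 141)) + (-5/3 + 4*37) = (2977 + (-16 + 102)*(-305)) + (-5/3 + 148) = (2977 + 86*(-305)) + 439/3 = (2977 - 26230) + 439/3 = -23253 + 439/3 = -69320/3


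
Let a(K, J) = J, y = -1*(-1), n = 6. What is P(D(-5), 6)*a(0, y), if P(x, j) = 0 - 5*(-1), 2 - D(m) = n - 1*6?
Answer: 5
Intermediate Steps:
D(m) = 2 (D(m) = 2 - (6 - 1*6) = 2 - (6 - 6) = 2 - 1*0 = 2 + 0 = 2)
y = 1
P(x, j) = 5 (P(x, j) = 0 + 5 = 5)
P(D(-5), 6)*a(0, y) = 5*1 = 5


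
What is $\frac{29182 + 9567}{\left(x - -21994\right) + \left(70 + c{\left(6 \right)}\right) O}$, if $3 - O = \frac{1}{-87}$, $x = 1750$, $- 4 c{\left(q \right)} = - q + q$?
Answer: $\frac{3371163}{2084068} \approx 1.6176$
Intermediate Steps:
$c{\left(q \right)} = 0$ ($c{\left(q \right)} = - \frac{- q + q}{4} = \left(- \frac{1}{4}\right) 0 = 0$)
$O = \frac{262}{87}$ ($O = 3 - \frac{1}{-87} = 3 - - \frac{1}{87} = 3 + \frac{1}{87} = \frac{262}{87} \approx 3.0115$)
$\frac{29182 + 9567}{\left(x - -21994\right) + \left(70 + c{\left(6 \right)}\right) O} = \frac{29182 + 9567}{\left(1750 - -21994\right) + \left(70 + 0\right) \frac{262}{87}} = \frac{38749}{\left(1750 + 21994\right) + 70 \cdot \frac{262}{87}} = \frac{38749}{23744 + \frac{18340}{87}} = \frac{38749}{\frac{2084068}{87}} = 38749 \cdot \frac{87}{2084068} = \frac{3371163}{2084068}$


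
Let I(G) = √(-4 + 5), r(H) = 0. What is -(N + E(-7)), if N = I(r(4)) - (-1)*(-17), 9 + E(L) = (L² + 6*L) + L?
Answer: 25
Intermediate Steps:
I(G) = 1 (I(G) = √1 = 1)
E(L) = -9 + L² + 7*L (E(L) = -9 + ((L² + 6*L) + L) = -9 + (L² + 7*L) = -9 + L² + 7*L)
N = -16 (N = 1 - (-1)*(-17) = 1 - 1*17 = 1 - 17 = -16)
-(N + E(-7)) = -(-16 + (-9 + (-7)² + 7*(-7))) = -(-16 + (-9 + 49 - 49)) = -(-16 - 9) = -1*(-25) = 25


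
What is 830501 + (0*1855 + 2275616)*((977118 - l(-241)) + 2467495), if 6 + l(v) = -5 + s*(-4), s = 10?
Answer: 7838733343525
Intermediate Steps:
l(v) = -51 (l(v) = -6 + (-5 + 10*(-4)) = -6 + (-5 - 40) = -6 - 45 = -51)
830501 + (0*1855 + 2275616)*((977118 - l(-241)) + 2467495) = 830501 + (0*1855 + 2275616)*((977118 - 1*(-51)) + 2467495) = 830501 + (0 + 2275616)*((977118 + 51) + 2467495) = 830501 + 2275616*(977169 + 2467495) = 830501 + 2275616*3444664 = 830501 + 7838732513024 = 7838733343525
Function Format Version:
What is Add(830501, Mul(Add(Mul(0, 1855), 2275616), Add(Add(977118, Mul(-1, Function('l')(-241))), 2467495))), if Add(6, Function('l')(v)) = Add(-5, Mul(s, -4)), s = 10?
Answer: 7838733343525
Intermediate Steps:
Function('l')(v) = -51 (Function('l')(v) = Add(-6, Add(-5, Mul(10, -4))) = Add(-6, Add(-5, -40)) = Add(-6, -45) = -51)
Add(830501, Mul(Add(Mul(0, 1855), 2275616), Add(Add(977118, Mul(-1, Function('l')(-241))), 2467495))) = Add(830501, Mul(Add(Mul(0, 1855), 2275616), Add(Add(977118, Mul(-1, -51)), 2467495))) = Add(830501, Mul(Add(0, 2275616), Add(Add(977118, 51), 2467495))) = Add(830501, Mul(2275616, Add(977169, 2467495))) = Add(830501, Mul(2275616, 3444664)) = Add(830501, 7838732513024) = 7838733343525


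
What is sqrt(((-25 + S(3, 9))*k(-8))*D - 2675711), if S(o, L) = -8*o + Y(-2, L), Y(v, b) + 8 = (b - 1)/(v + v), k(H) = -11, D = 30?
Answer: 7*I*sqrt(54209) ≈ 1629.8*I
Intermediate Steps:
Y(v, b) = -8 + (-1 + b)/(2*v) (Y(v, b) = -8 + (b - 1)/(v + v) = -8 + (-1 + b)/((2*v)) = -8 + (-1 + b)*(1/(2*v)) = -8 + (-1 + b)/(2*v))
S(o, L) = -31/4 - 8*o - L/4 (S(o, L) = -8*o + (1/2)*(-1 + L - 16*(-2))/(-2) = -8*o + (1/2)*(-1/2)*(-1 + L + 32) = -8*o + (1/2)*(-1/2)*(31 + L) = -8*o + (-31/4 - L/4) = -31/4 - 8*o - L/4)
sqrt(((-25 + S(3, 9))*k(-8))*D - 2675711) = sqrt(((-25 + (-31/4 - 8*3 - 1/4*9))*(-11))*30 - 2675711) = sqrt(((-25 + (-31/4 - 24 - 9/4))*(-11))*30 - 2675711) = sqrt(((-25 - 34)*(-11))*30 - 2675711) = sqrt(-59*(-11)*30 - 2675711) = sqrt(649*30 - 2675711) = sqrt(19470 - 2675711) = sqrt(-2656241) = 7*I*sqrt(54209)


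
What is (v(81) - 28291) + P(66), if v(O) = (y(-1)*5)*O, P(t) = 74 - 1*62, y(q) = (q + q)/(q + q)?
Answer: -27874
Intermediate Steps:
y(q) = 1 (y(q) = (2*q)/((2*q)) = (2*q)*(1/(2*q)) = 1)
P(t) = 12 (P(t) = 74 - 62 = 12)
v(O) = 5*O (v(O) = (1*5)*O = 5*O)
(v(81) - 28291) + P(66) = (5*81 - 28291) + 12 = (405 - 28291) + 12 = -27886 + 12 = -27874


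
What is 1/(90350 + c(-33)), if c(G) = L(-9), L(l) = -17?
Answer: 1/90333 ≈ 1.1070e-5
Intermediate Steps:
c(G) = -17
1/(90350 + c(-33)) = 1/(90350 - 17) = 1/90333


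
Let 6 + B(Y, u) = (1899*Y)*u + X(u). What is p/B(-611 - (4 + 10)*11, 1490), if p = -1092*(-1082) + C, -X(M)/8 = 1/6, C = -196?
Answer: -886011/1623431368 ≈ -0.00054576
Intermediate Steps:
X(M) = -4/3 (X(M) = -8/6 = -8*⅙ = -4/3)
B(Y, u) = -22/3 + 1899*Y*u (B(Y, u) = -6 + ((1899*Y)*u - 4/3) = -6 + (1899*Y*u - 4/3) = -6 + (-4/3 + 1899*Y*u) = -22/3 + 1899*Y*u)
p = 1181348 (p = -1092*(-1082) - 196 = 1181544 - 196 = 1181348)
p/B(-611 - (4 + 10)*11, 1490) = 1181348/(-22/3 + 1899*(-611 - (4 + 10)*11)*1490) = 1181348/(-22/3 + 1899*(-611 - 14*11)*1490) = 1181348/(-22/3 + 1899*(-611 - 1*154)*1490) = 1181348/(-22/3 + 1899*(-611 - 154)*1490) = 1181348/(-22/3 + 1899*(-765)*1490) = 1181348/(-22/3 - 2164575150) = 1181348/(-6493725472/3) = 1181348*(-3/6493725472) = -886011/1623431368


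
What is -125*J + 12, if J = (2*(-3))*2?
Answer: 1512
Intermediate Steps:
J = -12 (J = -6*2 = -12)
-125*J + 12 = -125*(-12) + 12 = 1500 + 12 = 1512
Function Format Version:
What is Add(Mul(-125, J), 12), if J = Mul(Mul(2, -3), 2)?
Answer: 1512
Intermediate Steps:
J = -12 (J = Mul(-6, 2) = -12)
Add(Mul(-125, J), 12) = Add(Mul(-125, -12), 12) = Add(1500, 12) = 1512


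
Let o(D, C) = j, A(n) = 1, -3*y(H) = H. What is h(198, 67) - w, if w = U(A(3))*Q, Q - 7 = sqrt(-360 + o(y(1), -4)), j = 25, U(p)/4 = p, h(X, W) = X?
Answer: 170 - 4*I*sqrt(335) ≈ 170.0 - 73.212*I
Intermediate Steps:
y(H) = -H/3
U(p) = 4*p
o(D, C) = 25
Q = 7 + I*sqrt(335) (Q = 7 + sqrt(-360 + 25) = 7 + sqrt(-335) = 7 + I*sqrt(335) ≈ 7.0 + 18.303*I)
w = 28 + 4*I*sqrt(335) (w = (4*1)*(7 + I*sqrt(335)) = 4*(7 + I*sqrt(335)) = 28 + 4*I*sqrt(335) ≈ 28.0 + 73.212*I)
h(198, 67) - w = 198 - (28 + 4*I*sqrt(335)) = 198 + (-28 - 4*I*sqrt(335)) = 170 - 4*I*sqrt(335)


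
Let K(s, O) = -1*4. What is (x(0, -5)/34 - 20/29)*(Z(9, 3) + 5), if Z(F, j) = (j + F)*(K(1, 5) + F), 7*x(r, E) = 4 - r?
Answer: -150930/3451 ≈ -43.735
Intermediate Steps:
K(s, O) = -4
x(r, E) = 4/7 - r/7 (x(r, E) = (4 - r)/7 = 4/7 - r/7)
Z(F, j) = (-4 + F)*(F + j) (Z(F, j) = (j + F)*(-4 + F) = (F + j)*(-4 + F) = (-4 + F)*(F + j))
(x(0, -5)/34 - 20/29)*(Z(9, 3) + 5) = ((4/7 - 1/7*0)/34 - 20/29)*((9**2 - 4*9 - 4*3 + 9*3) + 5) = ((4/7 + 0)*(1/34) - 20*1/29)*((81 - 36 - 12 + 27) + 5) = ((4/7)*(1/34) - 20/29)*(60 + 5) = (2/119 - 20/29)*65 = -2322/3451*65 = -150930/3451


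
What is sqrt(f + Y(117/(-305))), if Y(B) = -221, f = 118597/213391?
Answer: I*sqrt(10038086340274)/213391 ≈ 14.847*I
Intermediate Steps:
f = 118597/213391 (f = 118597*(1/213391) = 118597/213391 ≈ 0.55577)
sqrt(f + Y(117/(-305))) = sqrt(118597/213391 - 221) = sqrt(-47040814/213391) = I*sqrt(10038086340274)/213391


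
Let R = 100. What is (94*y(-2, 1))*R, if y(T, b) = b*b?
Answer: 9400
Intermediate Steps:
y(T, b) = b**2
(94*y(-2, 1))*R = (94*1**2)*100 = (94*1)*100 = 94*100 = 9400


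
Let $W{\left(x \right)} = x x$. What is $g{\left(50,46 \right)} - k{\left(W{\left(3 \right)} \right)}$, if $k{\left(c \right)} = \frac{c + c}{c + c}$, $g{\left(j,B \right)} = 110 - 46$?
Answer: $63$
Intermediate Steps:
$g{\left(j,B \right)} = 64$
$W{\left(x \right)} = x^{2}$
$k{\left(c \right)} = 1$ ($k{\left(c \right)} = \frac{2 c}{2 c} = 2 c \frac{1}{2 c} = 1$)
$g{\left(50,46 \right)} - k{\left(W{\left(3 \right)} \right)} = 64 - 1 = 63$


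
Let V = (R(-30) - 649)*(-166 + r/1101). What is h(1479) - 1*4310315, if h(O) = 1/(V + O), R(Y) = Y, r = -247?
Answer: -542643684533789/125894206 ≈ -4.3103e+6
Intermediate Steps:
V = 124265827/1101 (V = (-30 - 649)*(-166 - 247/1101) = -679*(-166 - 247*1/1101) = -679*(-166 - 247/1101) = -679*(-183013/1101) = 124265827/1101 ≈ 1.1287e+5)
h(O) = 1/(124265827/1101 + O)
h(1479) - 1*4310315 = 1101/(124265827 + 1101*1479) - 1*4310315 = 1101/(124265827 + 1628379) - 4310315 = 1101/125894206 - 4310315 = -542643684533789/125894206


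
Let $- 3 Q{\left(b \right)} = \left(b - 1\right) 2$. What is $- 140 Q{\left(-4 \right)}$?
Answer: $- \frac{1400}{3} \approx -466.67$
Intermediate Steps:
$Q{\left(b \right)} = \frac{2}{3} - \frac{2 b}{3}$ ($Q{\left(b \right)} = - \frac{\left(b - 1\right) 2}{3} = - \frac{\left(-1 + b\right) 2}{3} = - \frac{-2 + 2 b}{3} = \frac{2}{3} - \frac{2 b}{3}$)
$- 140 Q{\left(-4 \right)} = - 140 \left(\frac{2}{3} - - \frac{8}{3}\right) = - 140 \left(\frac{2}{3} + \frac{8}{3}\right) = \left(-140\right) \frac{10}{3} = - \frac{1400}{3}$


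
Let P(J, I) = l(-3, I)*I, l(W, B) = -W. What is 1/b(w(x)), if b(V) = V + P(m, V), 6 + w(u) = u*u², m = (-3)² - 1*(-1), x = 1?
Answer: -1/20 ≈ -0.050000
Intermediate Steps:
m = 10 (m = 9 + 1 = 10)
w(u) = -6 + u³ (w(u) = -6 + u*u² = -6 + u³)
P(J, I) = 3*I (P(J, I) = (-1*(-3))*I = 3*I)
b(V) = 4*V (b(V) = V + 3*V = 4*V)
1/b(w(x)) = 1/(4*(-6 + 1³)) = 1/(4*(-6 + 1)) = 1/(4*(-5)) = 1/(-20) = -1/20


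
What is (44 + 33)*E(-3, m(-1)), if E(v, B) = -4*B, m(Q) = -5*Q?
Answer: -1540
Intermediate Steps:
(44 + 33)*E(-3, m(-1)) = (44 + 33)*(-(-20)*(-1)) = 77*(-4*5) = 77*(-20) = -1540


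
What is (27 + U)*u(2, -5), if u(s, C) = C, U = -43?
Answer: 80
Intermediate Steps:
(27 + U)*u(2, -5) = (27 - 43)*(-5) = -16*(-5) = 80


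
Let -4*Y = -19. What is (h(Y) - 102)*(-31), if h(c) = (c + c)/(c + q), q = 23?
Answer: 349804/111 ≈ 3151.4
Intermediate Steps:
Y = 19/4 (Y = -1/4*(-19) = 19/4 ≈ 4.7500)
h(c) = 2*c/(23 + c) (h(c) = (c + c)/(c + 23) = (2*c)/(23 + c) = 2*c/(23 + c))
(h(Y) - 102)*(-31) = (2*(19/4)/(23 + 19/4) - 102)*(-31) = (2*(19/4)/(111/4) - 102)*(-31) = (2*(19/4)*(4/111) - 102)*(-31) = (38/111 - 102)*(-31) = -11284/111*(-31) = 349804/111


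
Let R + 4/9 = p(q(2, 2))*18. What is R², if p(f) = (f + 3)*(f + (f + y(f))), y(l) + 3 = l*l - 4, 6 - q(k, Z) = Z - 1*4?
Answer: 16921326724/81 ≈ 2.0891e+8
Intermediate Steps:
q(k, Z) = 10 - Z (q(k, Z) = 6 - (Z - 1*4) = 6 - (Z - 4) = 6 - (-4 + Z) = 6 + (4 - Z) = 10 - Z)
y(l) = -7 + l² (y(l) = -3 + (l*l - 4) = -3 + (l² - 4) = -3 + (-4 + l²) = -7 + l²)
p(f) = (3 + f)*(-7 + f² + 2*f) (p(f) = (f + 3)*(f + (f + (-7 + f²))) = (3 + f)*(f + (-7 + f + f²)) = (3 + f)*(-7 + f² + 2*f))
R = 130082/9 (R = -4/9 + (-21 + (10 - 1*2)³ - (10 - 1*2) + 5*(10 - 1*2)²)*18 = -4/9 + (-21 + (10 - 2)³ - (10 - 2) + 5*(10 - 2)²)*18 = -4/9 + (-21 + 8³ - 1*8 + 5*8²)*18 = -4/9 + (-21 + 512 - 8 + 5*64)*18 = -4/9 + (-21 + 512 - 8 + 320)*18 = -4/9 + 803*18 = -4/9 + 14454 = 130082/9 ≈ 14454.)
R² = (130082/9)² = 16921326724/81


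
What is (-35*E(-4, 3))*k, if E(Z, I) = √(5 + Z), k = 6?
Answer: -210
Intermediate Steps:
(-35*E(-4, 3))*k = -35*√(5 - 4)*6 = -35*√1*6 = -35*1*6 = -35*6 = -210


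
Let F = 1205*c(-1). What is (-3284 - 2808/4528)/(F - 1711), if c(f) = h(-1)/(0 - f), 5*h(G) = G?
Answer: 1859095/1104832 ≈ 1.6827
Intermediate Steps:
h(G) = G/5
c(f) = 1/(5*f) (c(f) = ((⅕)*(-1))/(0 - f) = -(-1/f)/5 = -(-1)/(5*f) = 1/(5*f))
F = -241 (F = 1205*((⅕)/(-1)) = 1205*((⅕)*(-1)) = 1205*(-⅕) = -241)
(-3284 - 2808/4528)/(F - 1711) = (-3284 - 2808/4528)/(-241 - 1711) = (-3284 - 2808*1/4528)/(-1952) = (-3284 - 351/566)*(-1/1952) = -1859095/566*(-1/1952) = 1859095/1104832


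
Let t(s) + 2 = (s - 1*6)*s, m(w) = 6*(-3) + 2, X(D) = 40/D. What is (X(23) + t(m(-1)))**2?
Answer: 65448100/529 ≈ 1.2372e+5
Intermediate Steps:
m(w) = -16 (m(w) = -18 + 2 = -16)
t(s) = -2 + s*(-6 + s) (t(s) = -2 + (s - 1*6)*s = -2 + (s - 6)*s = -2 + (-6 + s)*s = -2 + s*(-6 + s))
(X(23) + t(m(-1)))**2 = (40/23 + (-2 + (-16)**2 - 6*(-16)))**2 = (40*(1/23) + (-2 + 256 + 96))**2 = (40/23 + 350)**2 = (8090/23)**2 = 65448100/529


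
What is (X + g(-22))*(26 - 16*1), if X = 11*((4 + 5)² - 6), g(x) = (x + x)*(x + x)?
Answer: 27610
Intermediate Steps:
g(x) = 4*x² (g(x) = (2*x)*(2*x) = 4*x²)
X = 825 (X = 11*(9² - 6) = 11*(81 - 6) = 11*75 = 825)
(X + g(-22))*(26 - 16*1) = (825 + 4*(-22)²)*(26 - 16*1) = (825 + 4*484)*(26 - 16) = (825 + 1936)*10 = 2761*10 = 27610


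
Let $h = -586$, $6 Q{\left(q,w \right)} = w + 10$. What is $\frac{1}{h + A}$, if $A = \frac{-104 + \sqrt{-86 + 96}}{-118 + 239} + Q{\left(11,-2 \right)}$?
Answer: $- \frac{38577099}{22587901013} - \frac{1089 \sqrt{10}}{45175802026} \approx -0.0017079$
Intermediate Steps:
$Q{\left(q,w \right)} = \frac{5}{3} + \frac{w}{6}$ ($Q{\left(q,w \right)} = \frac{w + 10}{6} = \frac{10 + w}{6} = \frac{5}{3} + \frac{w}{6}$)
$A = \frac{172}{363} + \frac{\sqrt{10}}{121}$ ($A = \frac{-104 + \sqrt{-86 + 96}}{-118 + 239} + \left(\frac{5}{3} + \frac{1}{6} \left(-2\right)\right) = \frac{-104 + \sqrt{10}}{121} + \left(\frac{5}{3} - \frac{1}{3}\right) = \left(-104 + \sqrt{10}\right) \frac{1}{121} + \frac{4}{3} = \left(- \frac{104}{121} + \frac{\sqrt{10}}{121}\right) + \frac{4}{3} = \frac{172}{363} + \frac{\sqrt{10}}{121} \approx 0.49996$)
$\frac{1}{h + A} = \frac{1}{-586 + \left(\frac{172}{363} + \frac{\sqrt{10}}{121}\right)} = \frac{1}{- \frac{212546}{363} + \frac{\sqrt{10}}{121}}$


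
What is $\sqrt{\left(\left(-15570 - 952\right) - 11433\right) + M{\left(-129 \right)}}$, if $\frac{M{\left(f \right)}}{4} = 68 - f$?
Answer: $i \sqrt{27167} \approx 164.82 i$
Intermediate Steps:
$M{\left(f \right)} = 272 - 4 f$ ($M{\left(f \right)} = 4 \left(68 - f\right) = 272 - 4 f$)
$\sqrt{\left(\left(-15570 - 952\right) - 11433\right) + M{\left(-129 \right)}} = \sqrt{\left(\left(-15570 - 952\right) - 11433\right) + \left(272 - -516\right)} = \sqrt{\left(-16522 - 11433\right) + \left(272 + 516\right)} = \sqrt{-27955 + 788} = \sqrt{-27167} = i \sqrt{27167}$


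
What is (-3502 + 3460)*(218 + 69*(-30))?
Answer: 77784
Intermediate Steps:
(-3502 + 3460)*(218 + 69*(-30)) = -42*(218 - 2070) = -42*(-1852) = 77784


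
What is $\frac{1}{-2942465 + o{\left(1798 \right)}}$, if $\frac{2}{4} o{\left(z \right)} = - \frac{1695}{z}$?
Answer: $- \frac{899}{2645277730} \approx -3.3985 \cdot 10^{-7}$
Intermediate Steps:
$o{\left(z \right)} = - \frac{3390}{z}$ ($o{\left(z \right)} = 2 \left(- \frac{1695}{z}\right) = - \frac{3390}{z}$)
$\frac{1}{-2942465 + o{\left(1798 \right)}} = \frac{1}{-2942465 - \frac{3390}{1798}} = \frac{1}{-2942465 - \frac{1695}{899}} = \frac{1}{- \frac{2645277730}{899}} = - \frac{899}{2645277730}$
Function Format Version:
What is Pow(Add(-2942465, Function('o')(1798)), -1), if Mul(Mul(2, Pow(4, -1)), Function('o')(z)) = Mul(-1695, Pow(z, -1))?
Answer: Rational(-899, 2645277730) ≈ -3.3985e-7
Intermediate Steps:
Function('o')(z) = Mul(-3390, Pow(z, -1)) (Function('o')(z) = Mul(2, Mul(-1695, Pow(z, -1))) = Mul(-3390, Pow(z, -1)))
Pow(Add(-2942465, Function('o')(1798)), -1) = Pow(Add(-2942465, Mul(-3390, Pow(1798, -1))), -1) = Pow(Add(-2942465, Mul(-3390, Rational(1, 1798))), -1) = Pow(Add(-2942465, Rational(-1695, 899)), -1) = Pow(Rational(-2645277730, 899), -1) = Rational(-899, 2645277730)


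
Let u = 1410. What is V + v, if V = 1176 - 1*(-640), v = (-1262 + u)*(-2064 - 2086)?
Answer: -612384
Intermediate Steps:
v = -614200 (v = (-1262 + 1410)*(-2064 - 2086) = 148*(-4150) = -614200)
V = 1816 (V = 1176 + 640 = 1816)
V + v = 1816 - 614200 = -612384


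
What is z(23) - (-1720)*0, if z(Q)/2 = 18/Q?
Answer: 36/23 ≈ 1.5652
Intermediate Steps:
z(Q) = 36/Q (z(Q) = 2*(18/Q) = 36/Q)
z(23) - (-1720)*0 = 36/23 - (-1720)*0 = 36*(1/23) - 215*0 = 36/23 + 0 = 36/23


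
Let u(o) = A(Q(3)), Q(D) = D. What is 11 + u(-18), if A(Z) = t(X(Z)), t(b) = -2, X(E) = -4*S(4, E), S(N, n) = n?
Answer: 9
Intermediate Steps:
X(E) = -4*E
A(Z) = -2
u(o) = -2
11 + u(-18) = 11 - 2 = 9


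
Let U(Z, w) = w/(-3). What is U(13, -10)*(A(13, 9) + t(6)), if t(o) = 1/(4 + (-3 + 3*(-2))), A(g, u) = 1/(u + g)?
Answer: -17/33 ≈ -0.51515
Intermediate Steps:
A(g, u) = 1/(g + u)
U(Z, w) = -w/3 (U(Z, w) = w*(-⅓) = -w/3)
t(o) = -⅕ (t(o) = 1/(4 + (-3 - 6)) = 1/(4 - 9) = 1/(-5) = -⅕)
U(13, -10)*(A(13, 9) + t(6)) = (-⅓*(-10))*(1/(13 + 9) - ⅕) = 10*(1/22 - ⅕)/3 = (10/3)*(-17/110) = -17/33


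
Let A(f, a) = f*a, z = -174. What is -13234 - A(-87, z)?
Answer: -28372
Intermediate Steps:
A(f, a) = a*f
-13234 - A(-87, z) = -13234 - (-174)*(-87) = -13234 - 1*15138 = -13234 - 15138 = -28372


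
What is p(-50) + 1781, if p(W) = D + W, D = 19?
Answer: 1750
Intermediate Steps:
p(W) = 19 + W
p(-50) + 1781 = (19 - 50) + 1781 = -31 + 1781 = 1750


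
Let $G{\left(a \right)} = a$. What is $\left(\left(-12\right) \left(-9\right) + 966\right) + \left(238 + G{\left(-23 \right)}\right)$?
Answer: $1289$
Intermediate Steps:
$\left(\left(-12\right) \left(-9\right) + 966\right) + \left(238 + G{\left(-23 \right)}\right) = \left(\left(-12\right) \left(-9\right) + 966\right) + \left(238 - 23\right) = \left(108 + 966\right) + 215 = 1074 + 215 = 1289$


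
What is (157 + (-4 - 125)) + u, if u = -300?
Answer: -272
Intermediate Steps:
(157 + (-4 - 125)) + u = (157 + (-4 - 125)) - 300 = (157 - 129) - 300 = 28 - 300 = -272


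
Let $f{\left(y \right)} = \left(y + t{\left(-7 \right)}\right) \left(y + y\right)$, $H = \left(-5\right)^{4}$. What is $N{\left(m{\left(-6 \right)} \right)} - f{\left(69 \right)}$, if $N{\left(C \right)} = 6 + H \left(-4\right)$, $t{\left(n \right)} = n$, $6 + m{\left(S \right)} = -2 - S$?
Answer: $-11050$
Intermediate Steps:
$m{\left(S \right)} = -8 - S$ ($m{\left(S \right)} = -6 - \left(2 + S\right) = -8 - S$)
$H = 625$
$f{\left(y \right)} = 2 y \left(-7 + y\right)$ ($f{\left(y \right)} = \left(y - 7\right) \left(y + y\right) = \left(-7 + y\right) 2 y = 2 y \left(-7 + y\right)$)
$N{\left(C \right)} = -2494$ ($N{\left(C \right)} = 6 + 625 \left(-4\right) = 6 - 2500 = -2494$)
$N{\left(m{\left(-6 \right)} \right)} - f{\left(69 \right)} = -2494 - 2 \cdot 69 \left(-7 + 69\right) = -2494 - 2 \cdot 69 \cdot 62 = -2494 - 8556 = -11050$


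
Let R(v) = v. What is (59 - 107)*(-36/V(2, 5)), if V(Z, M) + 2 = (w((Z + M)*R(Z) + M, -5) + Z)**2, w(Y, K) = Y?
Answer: 1728/439 ≈ 3.9362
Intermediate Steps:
V(Z, M) = -2 + (M + Z + Z*(M + Z))**2 (V(Z, M) = -2 + (((Z + M)*Z + M) + Z)**2 = -2 + (((M + Z)*Z + M) + Z)**2 = -2 + ((Z*(M + Z) + M) + Z)**2 = -2 + ((M + Z*(M + Z)) + Z)**2 = -2 + (M + Z + Z*(M + Z))**2)
(59 - 107)*(-36/V(2, 5)) = (59 - 107)*(-36/(-2 + (5 + 2 + 2**2 + 5*2)**2)) = -(-1728)/(-2 + (5 + 2 + 4 + 10)**2) = -(-1728)/(-2 + 21**2) = -(-1728)/(-2 + 441) = -(-1728)/439 = -48*(-36/439) = 1728/439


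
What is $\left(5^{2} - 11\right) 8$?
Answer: $112$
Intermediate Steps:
$\left(5^{2} - 11\right) 8 = \left(25 - 11\right) 8 = 14 \cdot 8 = 112$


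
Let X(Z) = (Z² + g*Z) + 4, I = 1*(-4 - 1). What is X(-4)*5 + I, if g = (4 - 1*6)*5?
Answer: 295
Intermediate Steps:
I = -5 (I = 1*(-5) = -5)
g = -10 (g = (4 - 6)*5 = -2*5 = -10)
X(Z) = 4 + Z² - 10*Z (X(Z) = (Z² - 10*Z) + 4 = 4 + Z² - 10*Z)
X(-4)*5 + I = (4 + (-4)² - 10*(-4))*5 - 5 = (4 + 16 + 40)*5 - 5 = 60*5 - 5 = 300 - 5 = 295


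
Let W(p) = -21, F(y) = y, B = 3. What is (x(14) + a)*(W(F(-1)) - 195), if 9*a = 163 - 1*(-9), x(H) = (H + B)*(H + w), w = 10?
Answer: -92256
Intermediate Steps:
x(H) = (3 + H)*(10 + H) (x(H) = (H + 3)*(H + 10) = (3 + H)*(10 + H))
a = 172/9 (a = (163 - 1*(-9))/9 = (163 + 9)/9 = (⅑)*172 = 172/9 ≈ 19.111)
(x(14) + a)*(W(F(-1)) - 195) = ((30 + 14² + 13*14) + 172/9)*(-21 - 195) = ((30 + 196 + 182) + 172/9)*(-216) = (408 + 172/9)*(-216) = (3844/9)*(-216) = -92256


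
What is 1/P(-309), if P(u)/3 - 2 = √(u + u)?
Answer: 1/933 - I*√618/1866 ≈ 0.0010718 - 0.013322*I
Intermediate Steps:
P(u) = 6 + 3*√2*√u (P(u) = 6 + 3*√(u + u) = 6 + 3*√(2*u) = 6 + 3*(√2*√u) = 6 + 3*√2*√u)
1/P(-309) = 1/(6 + 3*√2*√(-309)) = 1/(6 + 3*√2*(I*√309)) = 1/(6 + 3*I*√618)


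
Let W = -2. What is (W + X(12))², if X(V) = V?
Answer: 100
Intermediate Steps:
(W + X(12))² = (-2 + 12)² = 10² = 100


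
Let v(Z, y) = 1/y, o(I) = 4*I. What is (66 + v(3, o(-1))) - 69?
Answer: -13/4 ≈ -3.2500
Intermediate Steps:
(66 + v(3, o(-1))) - 69 = (66 + 1/(4*(-1))) - 69 = (66 + 1/(-4)) - 69 = (66 - ¼) - 69 = 263/4 - 69 = -13/4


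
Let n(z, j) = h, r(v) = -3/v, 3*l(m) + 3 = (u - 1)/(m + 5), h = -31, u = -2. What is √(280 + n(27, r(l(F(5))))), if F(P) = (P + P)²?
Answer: √249 ≈ 15.780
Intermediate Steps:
F(P) = 4*P² (F(P) = (2*P)² = 4*P²)
l(m) = -1 - 1/(5 + m) (l(m) = -1 + ((-2 - 1)/(m + 5))/3 = -1 + (-3/(5 + m))/3 = -1 - 1/(5 + m))
n(z, j) = -31
√(280 + n(27, r(l(F(5))))) = √(280 - 31) = √249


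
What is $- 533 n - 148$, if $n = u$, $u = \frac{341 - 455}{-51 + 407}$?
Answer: $\frac{4037}{178} \approx 22.68$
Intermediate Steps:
$u = - \frac{57}{178}$ ($u = - \frac{114}{356} = \left(-114\right) \frac{1}{356} = - \frac{57}{178} \approx -0.32022$)
$n = - \frac{57}{178} \approx -0.32022$
$- 533 n - 148 = \left(-533\right) \left(- \frac{57}{178}\right) - 148 = \frac{30381}{178} - 148 = \frac{4037}{178}$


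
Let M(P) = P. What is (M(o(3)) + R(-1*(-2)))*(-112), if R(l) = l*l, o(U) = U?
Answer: -784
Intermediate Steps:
R(l) = l**2
(M(o(3)) + R(-1*(-2)))*(-112) = (3 + (-1*(-2))**2)*(-112) = (3 + 2**2)*(-112) = (3 + 4)*(-112) = 7*(-112) = -784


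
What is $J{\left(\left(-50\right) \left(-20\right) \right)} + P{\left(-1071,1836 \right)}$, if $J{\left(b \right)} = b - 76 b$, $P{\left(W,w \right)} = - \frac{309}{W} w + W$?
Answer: $- \frac{528789}{7} \approx -75541.0$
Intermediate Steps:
$P{\left(W,w \right)} = W - \frac{309 w}{W}$ ($P{\left(W,w \right)} = - \frac{309 w}{W} + W = W - \frac{309 w}{W}$)
$J{\left(b \right)} = - 75 b$
$J{\left(\left(-50\right) \left(-20\right) \right)} + P{\left(-1071,1836 \right)} = - 75 \left(\left(-50\right) \left(-20\right)\right) - \left(1071 + \frac{567324}{-1071}\right) = \left(-75\right) 1000 - \left(1071 + 567324 \left(- \frac{1}{1071}\right)\right) = -75000 + \left(-1071 + \frac{3708}{7}\right) = -75000 - \frac{3789}{7} = - \frac{528789}{7}$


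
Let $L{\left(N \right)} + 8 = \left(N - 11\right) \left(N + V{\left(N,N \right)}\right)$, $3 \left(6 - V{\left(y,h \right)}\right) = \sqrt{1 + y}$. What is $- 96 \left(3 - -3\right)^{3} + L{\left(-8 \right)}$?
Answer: $-20706 + \frac{19 i \sqrt{7}}{3} \approx -20706.0 + 16.756 i$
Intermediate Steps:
$V{\left(y,h \right)} = 6 - \frac{\sqrt{1 + y}}{3}$
$L{\left(N \right)} = -8 + \left(-11 + N\right) \left(6 + N - \frac{\sqrt{1 + N}}{3}\right)$ ($L{\left(N \right)} = -8 + \left(N - 11\right) \left(N - \left(-6 + \frac{\sqrt{1 + N}}{3}\right)\right) = -8 + \left(-11 + N\right) \left(6 + N - \frac{\sqrt{1 + N}}{3}\right)$)
$- 96 \left(3 - -3\right)^{3} + L{\left(-8 \right)} = - 96 \left(3 - -3\right)^{3} - \left(34 - 64 - \frac{19 \sqrt{1 - 8}}{3}\right) = - 96 \left(3 + 3\right)^{3} + \left(-74 + 64 + 40 + \frac{11 \sqrt{-7}}{3} - - \frac{8 \sqrt{-7}}{3}\right) = - 96 \cdot 6^{3} + \left(-74 + 64 + 40 + \frac{11 i \sqrt{7}}{3} - - \frac{8 i \sqrt{7}}{3}\right) = \left(-96\right) 216 + \left(-74 + 64 + 40 + \frac{11 i \sqrt{7}}{3} + \frac{8 i \sqrt{7}}{3}\right) = -20736 + \left(30 + \frac{19 i \sqrt{7}}{3}\right) = -20706 + \frac{19 i \sqrt{7}}{3}$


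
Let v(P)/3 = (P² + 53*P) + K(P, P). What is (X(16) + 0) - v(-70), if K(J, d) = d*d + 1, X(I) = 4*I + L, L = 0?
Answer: -18209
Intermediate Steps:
X(I) = 4*I (X(I) = 4*I + 0 = 4*I)
K(J, d) = 1 + d² (K(J, d) = d² + 1 = 1 + d²)
v(P) = 3 + 6*P² + 159*P (v(P) = 3*((P² + 53*P) + (1 + P²)) = 3*(1 + 2*P² + 53*P) = 3 + 6*P² + 159*P)
(X(16) + 0) - v(-70) = (4*16 + 0) - (3 + 6*(-70)² + 159*(-70)) = (64 + 0) - (3 + 6*4900 - 11130) = 64 - (3 + 29400 - 11130) = 64 - 1*18273 = 64 - 18273 = -18209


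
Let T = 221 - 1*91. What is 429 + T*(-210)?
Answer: -26871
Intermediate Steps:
T = 130 (T = 221 - 91 = 130)
429 + T*(-210) = 429 + 130*(-210) = 429 - 27300 = -26871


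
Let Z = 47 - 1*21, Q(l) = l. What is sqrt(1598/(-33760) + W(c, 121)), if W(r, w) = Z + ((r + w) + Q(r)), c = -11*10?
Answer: I*sqrt(1300856145)/4220 ≈ 8.5468*I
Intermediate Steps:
Z = 26 (Z = 47 - 21 = 26)
c = -110
W(r, w) = 26 + w + 2*r (W(r, w) = 26 + ((r + w) + r) = 26 + (w + 2*r) = 26 + w + 2*r)
sqrt(1598/(-33760) + W(c, 121)) = sqrt(1598/(-33760) + (26 + 121 + 2*(-110))) = sqrt(1598*(-1/33760) + (26 + 121 - 220)) = sqrt(-799/16880 - 73) = sqrt(-1233039/16880) = I*sqrt(1300856145)/4220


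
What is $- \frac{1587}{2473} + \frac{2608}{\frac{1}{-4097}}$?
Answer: $- \frac{26423947235}{2473} \approx -1.0685 \cdot 10^{7}$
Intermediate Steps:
$- \frac{1587}{2473} + \frac{2608}{\frac{1}{-4097}} = \left(-1587\right) \frac{1}{2473} + \frac{2608}{- \frac{1}{4097}} = - \frac{1587}{2473} + 2608 \left(-4097\right) = - \frac{1587}{2473} - 10684976 = - \frac{26423947235}{2473}$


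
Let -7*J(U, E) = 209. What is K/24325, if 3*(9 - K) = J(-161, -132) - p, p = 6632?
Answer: 46822/510825 ≈ 0.091660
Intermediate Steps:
J(U, E) = -209/7 (J(U, E) = -⅐*209 = -209/7)
K = 46822/21 (K = 9 - (-209/7 - 1*6632)/3 = 9 - (-209/7 - 6632)/3 = 9 - ⅓*(-46633/7) = 9 + 46633/21 = 46822/21 ≈ 2229.6)
K/24325 = (46822/21)/24325 = (46822/21)*(1/24325) = 46822/510825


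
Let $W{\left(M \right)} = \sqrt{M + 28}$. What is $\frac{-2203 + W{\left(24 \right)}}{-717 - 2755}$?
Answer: $\frac{2203}{3472} - \frac{\sqrt{13}}{1736} \approx 0.63243$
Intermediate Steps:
$W{\left(M \right)} = \sqrt{28 + M}$
$\frac{-2203 + W{\left(24 \right)}}{-717 - 2755} = \frac{-2203 + \sqrt{28 + 24}}{-717 - 2755} = \frac{-2203 + \sqrt{52}}{-3472} = \left(-2203 + 2 \sqrt{13}\right) \left(- \frac{1}{3472}\right) = \frac{2203}{3472} - \frac{\sqrt{13}}{1736}$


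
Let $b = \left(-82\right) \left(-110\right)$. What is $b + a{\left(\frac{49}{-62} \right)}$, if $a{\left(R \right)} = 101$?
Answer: $9121$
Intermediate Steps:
$b = 9020$
$b + a{\left(\frac{49}{-62} \right)} = 9020 + 101 = 9121$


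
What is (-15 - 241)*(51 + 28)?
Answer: -20224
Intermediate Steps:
(-15 - 241)*(51 + 28) = -256*79 = -20224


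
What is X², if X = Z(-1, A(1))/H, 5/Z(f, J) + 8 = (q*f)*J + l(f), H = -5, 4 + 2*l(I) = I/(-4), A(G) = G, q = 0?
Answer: 64/6241 ≈ 0.010255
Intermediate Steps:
l(I) = -2 - I/8 (l(I) = -2 + (I/(-4))/2 = -2 + (I*(-¼))/2 = -2 + (-I/4)/2 = -2 - I/8)
Z(f, J) = 5/(-10 - f/8) (Z(f, J) = 5/(-8 + ((0*f)*J + (-2 - f/8))) = 5/(-8 + (0*J + (-2 - f/8))) = 5/(-8 + (0 + (-2 - f/8))) = 5/(-8 + (-2 - f/8)) = 5/(-10 - f/8))
X = 8/79 (X = -40/(80 - 1)/(-5) = -40/79*(-⅕) = 8/79 ≈ 0.10127)
X² = (8/79)² = 64/6241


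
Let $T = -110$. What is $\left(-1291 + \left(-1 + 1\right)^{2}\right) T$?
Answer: $142010$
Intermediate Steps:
$\left(-1291 + \left(-1 + 1\right)^{2}\right) T = \left(-1291 + \left(-1 + 1\right)^{2}\right) \left(-110\right) = \left(-1291 + 0^{2}\right) \left(-110\right) = \left(-1291 + 0\right) \left(-110\right) = \left(-1291\right) \left(-110\right) = 142010$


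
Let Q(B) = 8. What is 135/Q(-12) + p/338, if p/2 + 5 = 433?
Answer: 26239/1352 ≈ 19.408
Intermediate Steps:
p = 856 (p = -10 + 2*433 = -10 + 866 = 856)
135/Q(-12) + p/338 = 135/8 + 856/338 = 135*(1/8) + 856*(1/338) = 135/8 + 428/169 = 26239/1352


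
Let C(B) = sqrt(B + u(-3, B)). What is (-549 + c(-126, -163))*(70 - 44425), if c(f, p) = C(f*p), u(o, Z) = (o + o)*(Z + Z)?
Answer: 24350895 - 133065*I*sqrt(25102) ≈ 2.4351e+7 - 2.1082e+7*I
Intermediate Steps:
u(o, Z) = 4*Z*o (u(o, Z) = (2*o)*(2*Z) = 4*Z*o)
C(B) = sqrt(11)*sqrt(-B) (C(B) = sqrt(B + 4*B*(-3)) = sqrt(B - 12*B) = sqrt(-11*B) = sqrt(11)*sqrt(-B))
c(f, p) = sqrt(11)*sqrt(-f*p)
(-549 + c(-126, -163))*(70 - 44425) = (-549 + sqrt(11)*sqrt(-1*(-126)*(-163)))*(70 - 44425) = (-549 + sqrt(11)*sqrt(-20538))*(-44355) = (-549 + sqrt(11)*(3*I*sqrt(2282)))*(-44355) = (-549 + 3*I*sqrt(25102))*(-44355) = 24350895 - 133065*I*sqrt(25102)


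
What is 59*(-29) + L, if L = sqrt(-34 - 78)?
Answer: -1711 + 4*I*sqrt(7) ≈ -1711.0 + 10.583*I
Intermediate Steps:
L = 4*I*sqrt(7) (L = sqrt(-112) = 4*I*sqrt(7) ≈ 10.583*I)
59*(-29) + L = 59*(-29) + 4*I*sqrt(7) = -1711 + 4*I*sqrt(7)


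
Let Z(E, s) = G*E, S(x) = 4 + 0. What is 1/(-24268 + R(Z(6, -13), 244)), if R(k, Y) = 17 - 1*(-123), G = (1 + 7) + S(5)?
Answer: -1/24128 ≈ -4.1446e-5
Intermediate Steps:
S(x) = 4
G = 12 (G = (1 + 7) + 4 = 8 + 4 = 12)
Z(E, s) = 12*E
R(k, Y) = 140 (R(k, Y) = 17 + 123 = 140)
1/(-24268 + R(Z(6, -13), 244)) = 1/(-24268 + 140) = 1/(-24128) = -1/24128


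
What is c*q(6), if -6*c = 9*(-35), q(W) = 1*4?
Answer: 210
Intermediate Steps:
q(W) = 4
c = 105/2 (c = -3*(-35)/2 = -⅙*(-315) = 105/2 ≈ 52.500)
c*q(6) = (105/2)*4 = 210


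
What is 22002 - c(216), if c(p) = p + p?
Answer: 21570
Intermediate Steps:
c(p) = 2*p
22002 - c(216) = 22002 - 2*216 = 22002 - 1*432 = 22002 - 432 = 21570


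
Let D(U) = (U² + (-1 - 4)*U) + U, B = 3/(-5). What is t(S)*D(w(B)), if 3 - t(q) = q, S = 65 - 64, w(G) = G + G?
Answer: 312/25 ≈ 12.480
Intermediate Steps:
B = -⅗ (B = 3*(-⅕) = -⅗ ≈ -0.60000)
w(G) = 2*G
S = 1
D(U) = U² - 4*U (D(U) = (U² - 5*U) + U = U² - 4*U)
t(q) = 3 - q
t(S)*D(w(B)) = (3 - 1*1)*((2*(-⅗))*(-4 + 2*(-⅗))) = (3 - 1)*(-6*(-4 - 6/5)/5) = 2*(-6/5*(-26/5)) = 2*(156/25) = 312/25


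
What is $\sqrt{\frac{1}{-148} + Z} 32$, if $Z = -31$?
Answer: $\frac{16 i \sqrt{169793}}{37} \approx 178.19 i$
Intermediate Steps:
$\sqrt{\frac{1}{-148} + Z} 32 = \sqrt{\frac{1}{-148} - 31} \cdot 32 = \sqrt{- \frac{1}{148} - 31} \cdot 32 = \sqrt{- \frac{4589}{148}} \cdot 32 = \frac{i \sqrt{169793}}{74} \cdot 32 = \frac{16 i \sqrt{169793}}{37}$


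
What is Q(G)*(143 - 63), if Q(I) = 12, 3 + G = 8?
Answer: 960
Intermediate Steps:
G = 5 (G = -3 + 8 = 5)
Q(G)*(143 - 63) = 12*(143 - 63) = 12*80 = 960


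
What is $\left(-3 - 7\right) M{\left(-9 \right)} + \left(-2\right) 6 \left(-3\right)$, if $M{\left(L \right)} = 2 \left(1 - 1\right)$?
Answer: $36$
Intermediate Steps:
$M{\left(L \right)} = 0$ ($M{\left(L \right)} = 2 \cdot 0 = 0$)
$\left(-3 - 7\right) M{\left(-9 \right)} + \left(-2\right) 6 \left(-3\right) = \left(-3 - 7\right) 0 + \left(-2\right) 6 \left(-3\right) = \left(-3 - 7\right) 0 - -36 = \left(-10\right) 0 + 36 = 0 + 36 = 36$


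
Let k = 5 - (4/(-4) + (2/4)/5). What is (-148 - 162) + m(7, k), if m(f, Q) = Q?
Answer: -3041/10 ≈ -304.10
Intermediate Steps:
k = 59/10 (k = 5 - (4*(-1/4) + (2*(1/4))*(1/5)) = 5 - (-1 + (1/2)*(1/5)) = 5 - (-1 + 1/10) = 5 - 1*(-9/10) = 5 + 9/10 = 59/10 ≈ 5.9000)
(-148 - 162) + m(7, k) = (-148 - 162) + 59/10 = -310 + 59/10 = -3041/10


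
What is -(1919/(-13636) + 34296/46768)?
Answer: -23619529/39858028 ≈ -0.59259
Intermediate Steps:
-(1919/(-13636) + 34296/46768) = -(1919*(-1/13636) + 34296*(1/46768)) = -(-1919/13636 + 4287/5846) = -1*23619529/39858028 = -23619529/39858028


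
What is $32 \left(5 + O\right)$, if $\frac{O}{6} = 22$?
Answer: $4384$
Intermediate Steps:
$O = 132$ ($O = 6 \cdot 22 = 132$)
$32 \left(5 + O\right) = 32 \left(5 + 132\right) = 32 \cdot 137 = 4384$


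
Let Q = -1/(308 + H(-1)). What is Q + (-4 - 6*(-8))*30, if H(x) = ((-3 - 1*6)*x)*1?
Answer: 418439/317 ≈ 1320.0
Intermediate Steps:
H(x) = -9*x (H(x) = ((-3 - 6)*x)*1 = -9*x*1 = -9*x)
Q = -1/317 (Q = -1/(308 - 9*(-1)) = -1/(308 + 9) = -1/317 ≈ -0.0031546)
Q + (-4 - 6*(-8))*30 = -1/317 + (-4 - 6*(-8))*30 = -1/317 + (-4 + 48)*30 = -1/317 + 44*30 = -1/317 + 1320 = 418439/317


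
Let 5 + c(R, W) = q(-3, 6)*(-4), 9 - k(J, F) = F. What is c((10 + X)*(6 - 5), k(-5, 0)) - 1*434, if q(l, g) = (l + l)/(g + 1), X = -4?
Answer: -3049/7 ≈ -435.57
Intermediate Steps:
k(J, F) = 9 - F
q(l, g) = 2*l/(1 + g) (q(l, g) = (2*l)/(1 + g) = 2*l/(1 + g))
c(R, W) = -11/7 (c(R, W) = -5 + (2*(-3)/(1 + 6))*(-4) = -5 + (2*(-3)/7)*(-4) = -5 + (2*(-3)*(1/7))*(-4) = -5 - 6/7*(-4) = -5 + 24/7 = -11/7)
c((10 + X)*(6 - 5), k(-5, 0)) - 1*434 = -11/7 - 1*434 = -11/7 - 434 = -3049/7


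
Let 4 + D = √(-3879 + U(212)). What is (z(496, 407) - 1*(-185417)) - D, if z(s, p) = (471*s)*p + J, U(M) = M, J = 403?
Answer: 95267536 - I*√3667 ≈ 9.5268e+7 - 60.556*I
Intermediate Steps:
z(s, p) = 403 + 471*p*s (z(s, p) = (471*s)*p + 403 = 471*p*s + 403 = 403 + 471*p*s)
D = -4 + I*√3667 (D = -4 + √(-3879 + 212) = -4 + √(-3667) = -4 + I*√3667 ≈ -4.0 + 60.556*I)
(z(496, 407) - 1*(-185417)) - D = ((403 + 471*407*496) - 1*(-185417)) - (-4 + I*√3667) = ((403 + 95081712) + 185417) + (4 - I*√3667) = (95082115 + 185417) + (4 - I*√3667) = 95267532 + (4 - I*√3667) = 95267536 - I*√3667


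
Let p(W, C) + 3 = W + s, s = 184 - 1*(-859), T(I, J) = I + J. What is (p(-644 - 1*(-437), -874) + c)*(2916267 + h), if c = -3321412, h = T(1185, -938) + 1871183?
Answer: -15897926116563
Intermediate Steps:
h = 1871430 (h = (1185 - 938) + 1871183 = 247 + 1871183 = 1871430)
s = 1043 (s = 184 + 859 = 1043)
p(W, C) = 1040 + W (p(W, C) = -3 + (W + 1043) = -3 + (1043 + W) = 1040 + W)
(p(-644 - 1*(-437), -874) + c)*(2916267 + h) = ((1040 + (-644 - 1*(-437))) - 3321412)*(2916267 + 1871430) = ((1040 + (-644 + 437)) - 3321412)*4787697 = ((1040 - 207) - 3321412)*4787697 = (833 - 3321412)*4787697 = -3320579*4787697 = -15897926116563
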